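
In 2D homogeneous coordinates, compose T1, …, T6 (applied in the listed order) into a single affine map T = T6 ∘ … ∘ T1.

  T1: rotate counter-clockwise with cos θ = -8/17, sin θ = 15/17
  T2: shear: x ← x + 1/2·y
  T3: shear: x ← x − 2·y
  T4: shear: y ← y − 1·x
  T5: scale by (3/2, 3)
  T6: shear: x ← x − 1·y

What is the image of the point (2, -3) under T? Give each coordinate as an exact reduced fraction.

T1 rotate counter-clockwise with cos θ = -8/17, sin θ = 15/17: (2, -3) → (29/17, 54/17)
T2 shear: x ← x + 1/2·y: (29/17, 54/17) → (56/17, 54/17)
T3 shear: x ← x − 2·y: (56/17, 54/17) → (-52/17, 54/17)
T4 shear: y ← y − 1·x: (-52/17, 54/17) → (-52/17, 106/17)
T5 scale by (3/2, 3): (-52/17, 106/17) → (-78/17, 318/17)
T6 shear: x ← x − 1·y: (-78/17, 318/17) → (-396/17, 318/17)

T(p) = (-396/17, 318/17)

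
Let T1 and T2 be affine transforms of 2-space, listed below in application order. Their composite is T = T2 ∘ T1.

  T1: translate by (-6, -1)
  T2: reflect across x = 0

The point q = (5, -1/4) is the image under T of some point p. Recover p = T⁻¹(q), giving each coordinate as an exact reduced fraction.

p = (1, 3/4)

T1 = [1 0 -6; 0 1 -1; 0 0 1]
T2·T1 = [-1 0 6; 0 1 -1; 0 0 1]
det M = -1; M⁻¹ = [-1 0 6; 0 1 1; 0 0 1]
M⁻¹ · (5, -1/4)ᵀ = (1, 3/4)ᵀ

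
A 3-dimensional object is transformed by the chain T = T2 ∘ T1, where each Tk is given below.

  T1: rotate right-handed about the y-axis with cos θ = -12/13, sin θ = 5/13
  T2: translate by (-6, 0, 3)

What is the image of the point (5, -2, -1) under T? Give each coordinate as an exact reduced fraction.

T(p) = (-11, -2, 2)

T1 rotate right-handed about the y-axis with cos θ = -12/13, sin θ = 5/13: (5, -2, -1) → (-5, -2, -1)
T2 translate by (-6, 0, 3): (-5, -2, -1) → (-11, -2, 2)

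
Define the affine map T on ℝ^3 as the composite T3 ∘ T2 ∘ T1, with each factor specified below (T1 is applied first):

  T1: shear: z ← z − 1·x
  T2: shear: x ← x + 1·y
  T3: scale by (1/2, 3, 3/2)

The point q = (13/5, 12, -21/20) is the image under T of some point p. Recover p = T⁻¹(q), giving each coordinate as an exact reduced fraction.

T1 = [1 0 0 0; 0 1 0 0; -1 0 1 0; 0 0 0 1]
T2·T1 = [1 1 0 0; 0 1 0 0; -1 0 1 0; 0 0 0 1]
T3·…·T1 = [1/2 1/2 0 0; 0 3 0 0; -3/2 0 3/2 0; 0 0 0 1]
det M = 9/4; M⁻¹ = [2 -1/3 0 0; 0 1/3 0 0; 2 -1/3 2/3 0; 0 0 0 1]
M⁻¹ · (13/5, 12, -21/20)ᵀ = (6/5, 4, 1/2)ᵀ

p = (6/5, 4, 1/2)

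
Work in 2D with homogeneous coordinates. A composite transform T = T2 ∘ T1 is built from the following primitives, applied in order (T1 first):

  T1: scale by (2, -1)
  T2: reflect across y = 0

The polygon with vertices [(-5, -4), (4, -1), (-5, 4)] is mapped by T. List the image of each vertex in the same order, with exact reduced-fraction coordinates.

T1 scale by (2, -1): (-5, -4) → (-10, 4); (4, -1) → (8, 1); (-5, 4) → (-10, -4)
T2 reflect across y = 0: (-10, 4) → (-10, -4); (8, 1) → (8, -1); (-10, -4) → (-10, 4)

image vertices: (-10, -4), (8, -1), (-10, 4)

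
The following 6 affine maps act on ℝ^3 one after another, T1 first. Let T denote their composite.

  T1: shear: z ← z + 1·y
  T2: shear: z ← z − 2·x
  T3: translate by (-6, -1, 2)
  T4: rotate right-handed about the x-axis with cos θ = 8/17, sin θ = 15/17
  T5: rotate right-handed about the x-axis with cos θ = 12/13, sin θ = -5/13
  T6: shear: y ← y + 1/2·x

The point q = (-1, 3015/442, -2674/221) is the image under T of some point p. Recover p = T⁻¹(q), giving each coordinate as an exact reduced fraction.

T1 = [1 0 0 0; 0 1 0 0; 0 1 1 0; 0 0 0 1]
T2·T1 = [1 0 0 0; 0 1 0 0; -2 1 1 0; 0 0 0 1]
T3·…·T1 = [1 0 0 -6; 0 1 0 -1; -2 1 1 2; 0 0 0 1]
T4·…·T1 = [1 0 0 -6; 30/17 -7/17 -15/17 -38/17; -16/17 23/17 8/17 1/17; 0 0 0 1]
T5·…·T1 = [1 0 0 -6; 280/221 31/221 -140/221 -451/221; -342/221 311/221 171/221 202/221; 0 0 0 1]
T6·…·T1 = [1 0 0 -6; 781/442 31/221 -140/221 -1114/221; -342/221 311/221 171/221 202/221; 0 0 0 1]
det M = 1; M⁻¹ = [1 0 0 6; -171/442 171/221 140/221 1; 1195/442 -311/221 31/221 9; 0 0 0 1]
M⁻¹ · (-1, 3015/442, -2674/221)ᵀ = (5, -1, -5)ᵀ

p = (5, -1, -5)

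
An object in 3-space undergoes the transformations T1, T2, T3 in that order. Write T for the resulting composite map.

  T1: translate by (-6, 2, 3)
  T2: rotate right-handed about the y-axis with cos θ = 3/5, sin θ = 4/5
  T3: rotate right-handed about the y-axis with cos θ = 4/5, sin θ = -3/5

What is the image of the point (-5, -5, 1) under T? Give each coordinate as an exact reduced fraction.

T1 translate by (-6, 2, 3): (-5, -5, 1) → (-11, -3, 4)
T2 rotate right-handed about the y-axis with cos θ = 3/5, sin θ = 4/5: (-11, -3, 4) → (-17/5, -3, 56/5)
T3 rotate right-handed about the y-axis with cos θ = 4/5, sin θ = -3/5: (-17/5, -3, 56/5) → (-236/25, -3, 173/25)

T(p) = (-236/25, -3, 173/25)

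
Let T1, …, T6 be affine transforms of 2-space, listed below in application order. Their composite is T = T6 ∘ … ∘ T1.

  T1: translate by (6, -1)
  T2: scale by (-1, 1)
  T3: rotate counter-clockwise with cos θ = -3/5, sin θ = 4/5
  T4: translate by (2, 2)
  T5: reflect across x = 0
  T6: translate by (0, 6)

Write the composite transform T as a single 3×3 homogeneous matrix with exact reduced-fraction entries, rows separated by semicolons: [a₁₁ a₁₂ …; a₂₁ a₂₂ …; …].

T = [-3/5 4/5 -32/5; -4/5 -3/5 19/5; 0 0 1]

T1 = [1 0 6; 0 1 -1; 0 0 1]
T2·T1 = [-1 0 -6; 0 1 -1; 0 0 1]
T3·…·T1 = [3/5 -4/5 22/5; -4/5 -3/5 -21/5; 0 0 1]
T4·…·T1 = [3/5 -4/5 32/5; -4/5 -3/5 -11/5; 0 0 1]
T5·…·T1 = [-3/5 4/5 -32/5; -4/5 -3/5 -11/5; 0 0 1]
T6·…·T1 = [-3/5 4/5 -32/5; -4/5 -3/5 19/5; 0 0 1]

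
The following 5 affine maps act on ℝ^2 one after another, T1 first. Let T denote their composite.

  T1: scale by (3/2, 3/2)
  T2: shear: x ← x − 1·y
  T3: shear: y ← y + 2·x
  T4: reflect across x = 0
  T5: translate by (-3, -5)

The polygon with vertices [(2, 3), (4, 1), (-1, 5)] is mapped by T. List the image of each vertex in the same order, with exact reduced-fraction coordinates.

T1 scale by (3/2, 3/2): (2, 3) → (3, 9/2); (4, 1) → (6, 3/2); (-1, 5) → (-3/2, 15/2)
T2 shear: x ← x − 1·y: (3, 9/2) → (-3/2, 9/2); (6, 3/2) → (9/2, 3/2); (-3/2, 15/2) → (-9, 15/2)
T3 shear: y ← y + 2·x: (-3/2, 9/2) → (-3/2, 3/2); (9/2, 3/2) → (9/2, 21/2); (-9, 15/2) → (-9, -21/2)
T4 reflect across x = 0: (-3/2, 3/2) → (3/2, 3/2); (9/2, 21/2) → (-9/2, 21/2); (-9, -21/2) → (9, -21/2)
T5 translate by (-3, -5): (3/2, 3/2) → (-3/2, -7/2); (-9/2, 21/2) → (-15/2, 11/2); (9, -21/2) → (6, -31/2)

image vertices: (-3/2, -7/2), (-15/2, 11/2), (6, -31/2)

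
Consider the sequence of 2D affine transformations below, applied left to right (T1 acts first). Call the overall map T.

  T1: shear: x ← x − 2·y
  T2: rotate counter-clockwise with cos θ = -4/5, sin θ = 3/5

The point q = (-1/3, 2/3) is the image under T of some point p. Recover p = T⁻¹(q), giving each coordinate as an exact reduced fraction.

T1 = [1 -2 0; 0 1 0; 0 0 1]
T2·T1 = [-4/5 1 0; 3/5 -2 0; 0 0 1]
det M = 1; M⁻¹ = [-2 -1 0; -3/5 -4/5 0; 0 0 1]
M⁻¹ · (-1/3, 2/3)ᵀ = (0, -1/3)ᵀ

p = (0, -1/3)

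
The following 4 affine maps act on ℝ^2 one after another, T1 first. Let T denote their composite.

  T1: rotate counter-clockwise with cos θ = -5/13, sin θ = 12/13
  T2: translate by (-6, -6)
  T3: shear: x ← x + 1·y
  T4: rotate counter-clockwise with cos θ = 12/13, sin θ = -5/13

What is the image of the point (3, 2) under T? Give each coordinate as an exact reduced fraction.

T(p) = (-176/13, 17/13)

T1 rotate counter-clockwise with cos θ = -5/13, sin θ = 12/13: (3, 2) → (-3, 2)
T2 translate by (-6, -6): (-3, 2) → (-9, -4)
T3 shear: x ← x + 1·y: (-9, -4) → (-13, -4)
T4 rotate counter-clockwise with cos θ = 12/13, sin θ = -5/13: (-13, -4) → (-176/13, 17/13)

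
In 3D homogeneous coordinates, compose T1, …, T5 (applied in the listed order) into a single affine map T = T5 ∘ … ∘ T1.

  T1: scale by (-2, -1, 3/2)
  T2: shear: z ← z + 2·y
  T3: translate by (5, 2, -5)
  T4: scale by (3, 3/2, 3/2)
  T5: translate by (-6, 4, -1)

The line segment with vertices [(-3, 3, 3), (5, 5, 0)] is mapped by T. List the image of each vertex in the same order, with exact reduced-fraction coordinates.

T1 scale by (-2, -1, 3/2): (-3, 3, 3) → (6, -3, 9/2); (5, 5, 0) → (-10, -5, 0)
T2 shear: z ← z + 2·y: (6, -3, 9/2) → (6, -3, -3/2); (-10, -5, 0) → (-10, -5, -10)
T3 translate by (5, 2, -5): (6, -3, -3/2) → (11, -1, -13/2); (-10, -5, -10) → (-5, -3, -15)
T4 scale by (3, 3/2, 3/2): (11, -1, -13/2) → (33, -3/2, -39/4); (-5, -3, -15) → (-15, -9/2, -45/2)
T5 translate by (-6, 4, -1): (33, -3/2, -39/4) → (27, 5/2, -43/4); (-15, -9/2, -45/2) → (-21, -1/2, -47/2)

image vertices: (27, 5/2, -43/4), (-21, -1/2, -47/2)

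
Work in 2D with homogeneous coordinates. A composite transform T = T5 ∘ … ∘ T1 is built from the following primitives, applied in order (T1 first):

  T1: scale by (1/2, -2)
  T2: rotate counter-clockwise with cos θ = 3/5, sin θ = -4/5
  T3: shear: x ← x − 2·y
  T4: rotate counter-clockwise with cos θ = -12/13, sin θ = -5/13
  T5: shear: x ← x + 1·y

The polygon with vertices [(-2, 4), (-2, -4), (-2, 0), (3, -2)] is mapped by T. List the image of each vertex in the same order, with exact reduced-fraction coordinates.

image vertices: (11/13, 43/13), (263/65, -201/65), (159/65, 7/65), (-373/130, -229/130)

T1 scale by (1/2, -2): (-2, 4) → (-1, -8); (-2, -4) → (-1, 8); (-2, 0) → (-1, 0); (3, -2) → (3/2, 4)
T2 rotate counter-clockwise with cos θ = 3/5, sin θ = -4/5: (-1, -8) → (-7, -4); (-1, 8) → (29/5, 28/5); (-1, 0) → (-3/5, 4/5); (3/2, 4) → (41/10, 6/5)
T3 shear: x ← x − 2·y: (-7, -4) → (1, -4); (29/5, 28/5) → (-27/5, 28/5); (-3/5, 4/5) → (-11/5, 4/5); (41/10, 6/5) → (17/10, 6/5)
T4 rotate counter-clockwise with cos θ = -12/13, sin θ = -5/13: (1, -4) → (-32/13, 43/13); (-27/5, 28/5) → (464/65, -201/65); (-11/5, 4/5) → (152/65, 7/65); (17/10, 6/5) → (-72/65, -229/130)
T5 shear: x ← x + 1·y: (-32/13, 43/13) → (11/13, 43/13); (464/65, -201/65) → (263/65, -201/65); (152/65, 7/65) → (159/65, 7/65); (-72/65, -229/130) → (-373/130, -229/130)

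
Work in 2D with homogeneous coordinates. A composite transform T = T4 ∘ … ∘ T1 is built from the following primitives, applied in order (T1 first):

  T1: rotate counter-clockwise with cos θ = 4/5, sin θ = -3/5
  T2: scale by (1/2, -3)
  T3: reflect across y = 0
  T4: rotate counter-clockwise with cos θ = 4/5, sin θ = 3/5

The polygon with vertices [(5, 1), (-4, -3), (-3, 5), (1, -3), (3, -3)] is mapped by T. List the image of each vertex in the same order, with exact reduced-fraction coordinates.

T1 rotate counter-clockwise with cos θ = 4/5, sin θ = -3/5: (5, 1) → (23/5, -11/5); (-4, -3) → (-5, 0); (-3, 5) → (3/5, 29/5); (1, -3) → (-1, -3); (3, -3) → (3/5, -21/5)
T2 scale by (1/2, -3): (23/5, -11/5) → (23/10, 33/5); (-5, 0) → (-5/2, 0); (3/5, 29/5) → (3/10, -87/5); (-1, -3) → (-1/2, 9); (3/5, -21/5) → (3/10, 63/5)
T3 reflect across y = 0: (23/10, 33/5) → (23/10, -33/5); (-5/2, 0) → (-5/2, 0); (3/10, -87/5) → (3/10, 87/5); (-1/2, 9) → (-1/2, -9); (3/10, 63/5) → (3/10, -63/5)
T4 rotate counter-clockwise with cos θ = 4/5, sin θ = 3/5: (23/10, -33/5) → (29/5, -39/10); (-5/2, 0) → (-2, -3/2); (3/10, 87/5) → (-51/5, 141/10); (-1/2, -9) → (5, -15/2); (3/10, -63/5) → (39/5, -99/10)

image vertices: (29/5, -39/10), (-2, -3/2), (-51/5, 141/10), (5, -15/2), (39/5, -99/10)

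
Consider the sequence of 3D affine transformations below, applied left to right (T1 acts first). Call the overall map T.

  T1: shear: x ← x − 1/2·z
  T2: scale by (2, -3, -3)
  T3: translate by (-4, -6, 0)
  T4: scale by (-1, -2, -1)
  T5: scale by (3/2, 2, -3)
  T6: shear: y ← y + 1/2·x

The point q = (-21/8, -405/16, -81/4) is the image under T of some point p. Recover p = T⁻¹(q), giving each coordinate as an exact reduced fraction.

T1 = [1 0 -1/2 0; 0 1 0 0; 0 0 1 0; 0 0 0 1]
T2·T1 = [2 0 -1 0; 0 -3 0 0; 0 0 -3 0; 0 0 0 1]
T3·…·T1 = [2 0 -1 -4; 0 -3 0 -6; 0 0 -3 0; 0 0 0 1]
T4·…·T1 = [-2 0 1 4; 0 6 0 12; 0 0 3 0; 0 0 0 1]
T5·…·T1 = [-3 0 3/2 6; 0 12 0 24; 0 0 -9 0; 0 0 0 1]
T6·…·T1 = [-3 0 3/2 6; -3/2 12 3/4 27; 0 0 -9 0; 0 0 0 1]
det M = 324; M⁻¹ = [-1/3 0 -1/18 2; -1/24 1/12 0 -2; 0 0 -1/9 0; 0 0 0 1]
M⁻¹ · (-21/8, -405/16, -81/4)ᵀ = (4, -4, 9/4)ᵀ

p = (4, -4, 9/4)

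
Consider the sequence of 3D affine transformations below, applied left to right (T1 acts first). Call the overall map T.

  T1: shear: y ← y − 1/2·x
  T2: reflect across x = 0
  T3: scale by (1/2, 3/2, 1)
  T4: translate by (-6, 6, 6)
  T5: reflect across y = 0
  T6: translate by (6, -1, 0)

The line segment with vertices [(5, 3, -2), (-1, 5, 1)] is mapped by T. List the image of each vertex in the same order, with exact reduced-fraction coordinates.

image vertices: (-5/2, -31/4, 4), (1/2, -61/4, 7)

T1 shear: y ← y − 1/2·x: (5, 3, -2) → (5, 1/2, -2); (-1, 5, 1) → (-1, 11/2, 1)
T2 reflect across x = 0: (5, 1/2, -2) → (-5, 1/2, -2); (-1, 11/2, 1) → (1, 11/2, 1)
T3 scale by (1/2, 3/2, 1): (-5, 1/2, -2) → (-5/2, 3/4, -2); (1, 11/2, 1) → (1/2, 33/4, 1)
T4 translate by (-6, 6, 6): (-5/2, 3/4, -2) → (-17/2, 27/4, 4); (1/2, 33/4, 1) → (-11/2, 57/4, 7)
T5 reflect across y = 0: (-17/2, 27/4, 4) → (-17/2, -27/4, 4); (-11/2, 57/4, 7) → (-11/2, -57/4, 7)
T6 translate by (6, -1, 0): (-17/2, -27/4, 4) → (-5/2, -31/4, 4); (-11/2, -57/4, 7) → (1/2, -61/4, 7)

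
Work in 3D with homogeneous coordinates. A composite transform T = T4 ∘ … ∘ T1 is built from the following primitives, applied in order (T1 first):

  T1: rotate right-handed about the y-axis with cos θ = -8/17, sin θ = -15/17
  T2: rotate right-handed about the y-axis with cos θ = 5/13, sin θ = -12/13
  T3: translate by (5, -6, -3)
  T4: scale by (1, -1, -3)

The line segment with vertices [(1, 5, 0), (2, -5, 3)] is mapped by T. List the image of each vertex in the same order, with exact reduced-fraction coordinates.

T1 rotate right-handed about the y-axis with cos θ = -8/17, sin θ = -15/17: (1, 5, 0) → (-8/17, 5, 15/17); (2, -5, 3) → (-61/17, -5, 6/17)
T2 rotate right-handed about the y-axis with cos θ = 5/13, sin θ = -12/13: (-8/17, 5, 15/17) → (-220/221, 5, -21/221); (-61/17, -5, 6/17) → (-29/17, -5, -54/17)
T3 translate by (5, -6, -3): (-220/221, 5, -21/221) → (885/221, -1, -684/221); (-29/17, -5, -54/17) → (56/17, -11, -105/17)
T4 scale by (1, -1, -3): (885/221, -1, -684/221) → (885/221, 1, 2052/221); (56/17, -11, -105/17) → (56/17, 11, 315/17)

image vertices: (885/221, 1, 2052/221), (56/17, 11, 315/17)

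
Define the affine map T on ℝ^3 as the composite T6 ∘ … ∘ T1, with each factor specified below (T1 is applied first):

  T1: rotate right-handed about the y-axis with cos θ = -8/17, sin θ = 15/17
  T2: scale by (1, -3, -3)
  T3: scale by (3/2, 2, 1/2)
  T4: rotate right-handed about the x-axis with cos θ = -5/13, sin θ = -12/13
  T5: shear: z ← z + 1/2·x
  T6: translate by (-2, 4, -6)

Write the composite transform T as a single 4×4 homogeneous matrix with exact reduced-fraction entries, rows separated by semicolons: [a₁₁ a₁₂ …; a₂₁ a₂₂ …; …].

T1 = [-8/17 0 15/17 0; 0 1 0 0; -15/17 0 -8/17 0; 0 0 0 1]
T2·T1 = [-8/17 0 15/17 0; 0 -3 0 0; 45/17 0 24/17 0; 0 0 0 1]
T3·…·T1 = [-12/17 0 45/34 0; 0 -6 0 0; 45/34 0 12/17 0; 0 0 0 1]
T4·…·T1 = [-12/17 0 45/34 0; 270/221 30/13 144/221 0; -225/442 72/13 -60/221 0; 0 0 0 1]
T5·…·T1 = [-12/17 0 45/34 0; 270/221 30/13 144/221 0; -381/442 72/13 345/884 0; 0 0 0 1]
T6·…·T1 = [-12/17 0 45/34 -2; 270/221 30/13 144/221 4; -381/442 72/13 345/884 -6; 0 0 0 1]

T = [-12/17 0 45/34 -2; 270/221 30/13 144/221 4; -381/442 72/13 345/884 -6; 0 0 0 1]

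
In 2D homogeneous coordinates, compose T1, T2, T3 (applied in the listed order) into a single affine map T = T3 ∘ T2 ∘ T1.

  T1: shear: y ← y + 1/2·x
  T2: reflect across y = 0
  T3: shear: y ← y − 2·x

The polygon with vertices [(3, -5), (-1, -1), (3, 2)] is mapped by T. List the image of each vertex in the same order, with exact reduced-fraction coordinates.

T1 shear: y ← y + 1/2·x: (3, -5) → (3, -7/2); (-1, -1) → (-1, -3/2); (3, 2) → (3, 7/2)
T2 reflect across y = 0: (3, -7/2) → (3, 7/2); (-1, -3/2) → (-1, 3/2); (3, 7/2) → (3, -7/2)
T3 shear: y ← y − 2·x: (3, 7/2) → (3, -5/2); (-1, 3/2) → (-1, 7/2); (3, -7/2) → (3, -19/2)

image vertices: (3, -5/2), (-1, 7/2), (3, -19/2)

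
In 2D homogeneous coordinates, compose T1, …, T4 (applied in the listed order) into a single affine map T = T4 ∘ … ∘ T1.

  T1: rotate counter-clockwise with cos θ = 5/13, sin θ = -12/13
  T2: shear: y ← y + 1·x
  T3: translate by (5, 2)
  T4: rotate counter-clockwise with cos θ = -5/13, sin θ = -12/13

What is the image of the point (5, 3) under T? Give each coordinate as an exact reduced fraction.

T(p) = (-126/169, -1722/169)

T1 rotate counter-clockwise with cos θ = 5/13, sin θ = -12/13: (5, 3) → (61/13, -45/13)
T2 shear: y ← y + 1·x: (61/13, -45/13) → (61/13, 16/13)
T3 translate by (5, 2): (61/13, 16/13) → (126/13, 42/13)
T4 rotate counter-clockwise with cos θ = -5/13, sin θ = -12/13: (126/13, 42/13) → (-126/169, -1722/169)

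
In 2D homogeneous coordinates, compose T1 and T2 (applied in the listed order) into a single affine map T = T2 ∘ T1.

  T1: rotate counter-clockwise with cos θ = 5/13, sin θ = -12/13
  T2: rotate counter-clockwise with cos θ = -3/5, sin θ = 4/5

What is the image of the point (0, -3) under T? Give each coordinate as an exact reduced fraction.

T(p) = (168/65, -99/65)

T1 rotate counter-clockwise with cos θ = 5/13, sin θ = -12/13: (0, -3) → (-36/13, -15/13)
T2 rotate counter-clockwise with cos θ = -3/5, sin θ = 4/5: (-36/13, -15/13) → (168/65, -99/65)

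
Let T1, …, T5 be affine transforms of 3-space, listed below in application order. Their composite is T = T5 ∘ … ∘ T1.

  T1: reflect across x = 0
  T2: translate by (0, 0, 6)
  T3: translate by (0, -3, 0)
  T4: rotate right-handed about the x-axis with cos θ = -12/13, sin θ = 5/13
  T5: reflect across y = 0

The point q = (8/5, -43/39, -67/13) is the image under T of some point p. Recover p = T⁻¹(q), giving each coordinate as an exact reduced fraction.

p = (-8/5, 0, -5/3)

T1 = [-1 0 0 0; 0 1 0 0; 0 0 1 0; 0 0 0 1]
T2·T1 = [-1 0 0 0; 0 1 0 0; 0 0 1 6; 0 0 0 1]
T3·…·T1 = [-1 0 0 0; 0 1 0 -3; 0 0 1 6; 0 0 0 1]
T4·…·T1 = [-1 0 0 0; 0 -12/13 -5/13 6/13; 0 5/13 -12/13 -87/13; 0 0 0 1]
T5·…·T1 = [-1 0 0 0; 0 12/13 5/13 -6/13; 0 5/13 -12/13 -87/13; 0 0 0 1]
det M = 1; M⁻¹ = [-1 0 0 0; 0 12/13 5/13 3; 0 5/13 -12/13 -6; 0 0 0 1]
M⁻¹ · (8/5, -43/39, -67/13)ᵀ = (-8/5, 0, -5/3)ᵀ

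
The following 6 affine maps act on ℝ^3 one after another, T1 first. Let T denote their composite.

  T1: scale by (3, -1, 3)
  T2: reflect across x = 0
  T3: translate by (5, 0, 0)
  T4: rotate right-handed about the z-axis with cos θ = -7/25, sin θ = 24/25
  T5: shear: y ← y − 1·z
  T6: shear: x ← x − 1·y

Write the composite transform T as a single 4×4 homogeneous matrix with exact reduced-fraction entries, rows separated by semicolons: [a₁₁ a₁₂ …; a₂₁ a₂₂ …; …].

T1 = [3 0 0 0; 0 -1 0 0; 0 0 3 0; 0 0 0 1]
T2·T1 = [-3 0 0 0; 0 -1 0 0; 0 0 3 0; 0 0 0 1]
T3·…·T1 = [-3 0 0 5; 0 -1 0 0; 0 0 3 0; 0 0 0 1]
T4·…·T1 = [21/25 24/25 0 -7/5; -72/25 7/25 0 24/5; 0 0 3 0; 0 0 0 1]
T5·…·T1 = [21/25 24/25 0 -7/5; -72/25 7/25 -3 24/5; 0 0 3 0; 0 0 0 1]
T6·…·T1 = [93/25 17/25 3 -31/5; -72/25 7/25 -3 24/5; 0 0 3 0; 0 0 0 1]

T = [93/25 17/25 3 -31/5; -72/25 7/25 -3 24/5; 0 0 3 0; 0 0 0 1]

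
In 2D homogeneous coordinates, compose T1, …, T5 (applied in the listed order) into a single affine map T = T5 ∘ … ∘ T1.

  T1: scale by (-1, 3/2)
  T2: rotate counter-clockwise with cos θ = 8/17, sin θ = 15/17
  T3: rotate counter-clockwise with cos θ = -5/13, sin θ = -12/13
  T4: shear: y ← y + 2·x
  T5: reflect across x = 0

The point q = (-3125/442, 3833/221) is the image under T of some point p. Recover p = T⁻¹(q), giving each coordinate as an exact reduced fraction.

T1 = [-1 0 0; 0 3/2 0; 0 0 1]
T2·T1 = [-8/17 -45/34 0; -15/17 12/17 0; 0 0 1]
T3·…·T1 = [-140/221 513/442 0; 171/221 210/221 0; 0 0 1]
T4·…·T1 = [-140/221 513/442 0; -109/221 723/221 0; 0 0 1]
T5·…·T1 = [140/221 -513/442 0; -109/221 723/221 0; 0 0 1]
det M = 3/2; M⁻¹ = [482/221 171/221 0; 218/663 280/663 0; 0 0 1]
M⁻¹ · (-3125/442, 3833/221)ᵀ = (-2, 5)ᵀ

p = (-2, 5)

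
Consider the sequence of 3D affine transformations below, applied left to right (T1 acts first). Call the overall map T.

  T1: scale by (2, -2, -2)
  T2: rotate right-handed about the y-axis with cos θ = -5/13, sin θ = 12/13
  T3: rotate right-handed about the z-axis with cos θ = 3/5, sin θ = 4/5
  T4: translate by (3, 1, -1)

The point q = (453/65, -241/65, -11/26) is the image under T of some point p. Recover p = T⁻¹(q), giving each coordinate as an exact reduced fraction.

T1 = [2 0 0 0; 0 -2 0 0; 0 0 -2 0; 0 0 0 1]
T2·T1 = [-10/13 0 -24/13 0; 0 -2 0 0; -24/13 0 10/13 0; 0 0 0 1]
T3·…·T1 = [-6/13 8/5 -72/65 0; -8/13 -6/5 -96/65 0; -24/13 0 10/13 0; 0 0 0 1]
T4·…·T1 = [-6/13 8/5 -72/65 3; -8/13 -6/5 -96/65 1; -24/13 0 10/13 -1; 0 0 0 1]
det M = 8; M⁻¹ = [-3/26 -2/13 -6/13 1/26; 2/5 -3/10 0 -9/10; -18/65 -24/65 5/26 181/130; 0 0 0 1]
M⁻¹ · (453/65, -241/65, -11/26)ᵀ = (0, 3, 3/4)ᵀ

p = (0, 3, 3/4)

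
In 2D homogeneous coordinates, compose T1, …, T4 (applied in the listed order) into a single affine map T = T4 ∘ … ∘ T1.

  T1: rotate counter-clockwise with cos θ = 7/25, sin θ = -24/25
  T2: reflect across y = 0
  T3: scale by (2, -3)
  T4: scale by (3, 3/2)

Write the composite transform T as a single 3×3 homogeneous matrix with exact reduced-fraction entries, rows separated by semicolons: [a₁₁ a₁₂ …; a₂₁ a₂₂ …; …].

T1 = [7/25 24/25 0; -24/25 7/25 0; 0 0 1]
T2·T1 = [7/25 24/25 0; 24/25 -7/25 0; 0 0 1]
T3·…·T1 = [14/25 48/25 0; -72/25 21/25 0; 0 0 1]
T4·…·T1 = [42/25 144/25 0; -108/25 63/50 0; 0 0 1]

T = [42/25 144/25 0; -108/25 63/50 0; 0 0 1]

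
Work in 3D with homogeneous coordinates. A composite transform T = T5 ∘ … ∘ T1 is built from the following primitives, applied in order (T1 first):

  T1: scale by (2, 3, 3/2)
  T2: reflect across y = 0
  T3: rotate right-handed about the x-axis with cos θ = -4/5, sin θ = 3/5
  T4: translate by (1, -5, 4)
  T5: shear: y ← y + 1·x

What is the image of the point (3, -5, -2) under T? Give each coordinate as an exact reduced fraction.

T1 scale by (2, 3, 3/2): (3, -5, -2) → (6, -15, -3)
T2 reflect across y = 0: (6, -15, -3) → (6, 15, -3)
T3 rotate right-handed about the x-axis with cos θ = -4/5, sin θ = 3/5: (6, 15, -3) → (6, -51/5, 57/5)
T4 translate by (1, -5, 4): (6, -51/5, 57/5) → (7, -76/5, 77/5)
T5 shear: y ← y + 1·x: (7, -76/5, 77/5) → (7, -41/5, 77/5)

T(p) = (7, -41/5, 77/5)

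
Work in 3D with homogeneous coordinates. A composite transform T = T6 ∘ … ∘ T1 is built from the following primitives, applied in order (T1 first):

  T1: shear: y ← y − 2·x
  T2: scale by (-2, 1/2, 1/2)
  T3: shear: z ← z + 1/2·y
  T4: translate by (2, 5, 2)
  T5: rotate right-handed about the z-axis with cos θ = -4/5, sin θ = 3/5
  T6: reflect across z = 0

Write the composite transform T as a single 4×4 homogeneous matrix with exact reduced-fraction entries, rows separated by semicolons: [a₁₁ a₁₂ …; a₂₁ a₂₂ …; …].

T = [11/5 -3/10 0 -23/5; -2/5 -2/5 0 -14/5; 1/2 -1/4 -1/2 -2; 0 0 0 1]

T1 = [1 0 0 0; -2 1 0 0; 0 0 1 0; 0 0 0 1]
T2·T1 = [-2 0 0 0; -1 1/2 0 0; 0 0 1/2 0; 0 0 0 1]
T3·…·T1 = [-2 0 0 0; -1 1/2 0 0; -1/2 1/4 1/2 0; 0 0 0 1]
T4·…·T1 = [-2 0 0 2; -1 1/2 0 5; -1/2 1/4 1/2 2; 0 0 0 1]
T5·…·T1 = [11/5 -3/10 0 -23/5; -2/5 -2/5 0 -14/5; -1/2 1/4 1/2 2; 0 0 0 1]
T6·…·T1 = [11/5 -3/10 0 -23/5; -2/5 -2/5 0 -14/5; 1/2 -1/4 -1/2 -2; 0 0 0 1]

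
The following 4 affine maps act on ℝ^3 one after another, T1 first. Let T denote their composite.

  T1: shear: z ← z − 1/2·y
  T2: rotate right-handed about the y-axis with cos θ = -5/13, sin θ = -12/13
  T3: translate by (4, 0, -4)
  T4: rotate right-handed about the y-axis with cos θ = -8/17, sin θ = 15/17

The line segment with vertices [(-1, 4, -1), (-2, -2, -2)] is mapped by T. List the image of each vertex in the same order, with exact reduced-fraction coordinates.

image vertices: (-87/13, 4, -59/13), (-1657/221, -2, -542/221)

T1 shear: z ← z − 1/2·y: (-1, 4, -1) → (-1, 4, -3); (-2, -2, -2) → (-2, -2, -1)
T2 rotate right-handed about the y-axis with cos θ = -5/13, sin θ = -12/13: (-1, 4, -3) → (41/13, 4, 3/13); (-2, -2, -1) → (22/13, -2, -19/13)
T3 translate by (4, 0, -4): (41/13, 4, 3/13) → (93/13, 4, -49/13); (22/13, -2, -19/13) → (74/13, -2, -71/13)
T4 rotate right-handed about the y-axis with cos θ = -8/17, sin θ = 15/17: (93/13, 4, -49/13) → (-87/13, 4, -59/13); (74/13, -2, -71/13) → (-1657/221, -2, -542/221)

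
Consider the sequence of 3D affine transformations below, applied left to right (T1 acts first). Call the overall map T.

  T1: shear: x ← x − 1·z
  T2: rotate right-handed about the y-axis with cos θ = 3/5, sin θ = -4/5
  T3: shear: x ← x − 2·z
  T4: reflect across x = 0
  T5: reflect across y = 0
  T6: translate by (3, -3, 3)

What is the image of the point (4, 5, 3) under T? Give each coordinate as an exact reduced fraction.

T1 shear: x ← x − 1·z: (4, 5, 3) → (1, 5, 3)
T2 rotate right-handed about the y-axis with cos θ = 3/5, sin θ = -4/5: (1, 5, 3) → (-9/5, 5, 13/5)
T3 shear: x ← x − 2·z: (-9/5, 5, 13/5) → (-7, 5, 13/5)
T4 reflect across x = 0: (-7, 5, 13/5) → (7, 5, 13/5)
T5 reflect across y = 0: (7, 5, 13/5) → (7, -5, 13/5)
T6 translate by (3, -3, 3): (7, -5, 13/5) → (10, -8, 28/5)

T(p) = (10, -8, 28/5)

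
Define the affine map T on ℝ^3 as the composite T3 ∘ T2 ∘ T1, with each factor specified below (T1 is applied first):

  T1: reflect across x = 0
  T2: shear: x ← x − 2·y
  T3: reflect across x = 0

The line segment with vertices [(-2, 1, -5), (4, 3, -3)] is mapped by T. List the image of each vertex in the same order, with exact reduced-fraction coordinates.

image vertices: (0, 1, -5), (10, 3, -3)

T1 reflect across x = 0: (-2, 1, -5) → (2, 1, -5); (4, 3, -3) → (-4, 3, -3)
T2 shear: x ← x − 2·y: (2, 1, -5) → (0, 1, -5); (-4, 3, -3) → (-10, 3, -3)
T3 reflect across x = 0: (0, 1, -5) → (0, 1, -5); (-10, 3, -3) → (10, 3, -3)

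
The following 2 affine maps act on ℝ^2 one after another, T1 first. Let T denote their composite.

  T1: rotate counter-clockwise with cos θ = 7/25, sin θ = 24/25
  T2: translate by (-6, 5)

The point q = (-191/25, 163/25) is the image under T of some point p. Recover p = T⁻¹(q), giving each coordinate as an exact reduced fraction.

T1 = [7/25 -24/25 0; 24/25 7/25 0; 0 0 1]
T2·T1 = [7/25 -24/25 -6; 24/25 7/25 5; 0 0 1]
det M = 1; M⁻¹ = [7/25 24/25 -78/25; -24/25 7/25 -179/25; 0 0 1]
M⁻¹ · (-191/25, 163/25)ᵀ = (1, 2)ᵀ

p = (1, 2)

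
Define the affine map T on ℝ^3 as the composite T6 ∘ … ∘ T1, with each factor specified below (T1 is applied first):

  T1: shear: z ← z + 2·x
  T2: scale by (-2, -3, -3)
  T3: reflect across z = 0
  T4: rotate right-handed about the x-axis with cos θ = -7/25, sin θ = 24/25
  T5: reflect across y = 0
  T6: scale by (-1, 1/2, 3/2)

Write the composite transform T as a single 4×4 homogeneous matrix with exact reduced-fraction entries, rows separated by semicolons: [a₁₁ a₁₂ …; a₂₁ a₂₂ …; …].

T1 = [1 0 0 0; 0 1 0 0; 2 0 1 0; 0 0 0 1]
T2·T1 = [-2 0 0 0; 0 -3 0 0; -6 0 -3 0; 0 0 0 1]
T3·…·T1 = [-2 0 0 0; 0 -3 0 0; 6 0 3 0; 0 0 0 1]
T4·…·T1 = [-2 0 0 0; -144/25 21/25 -72/25 0; -42/25 -72/25 -21/25 0; 0 0 0 1]
T5·…·T1 = [-2 0 0 0; 144/25 -21/25 72/25 0; -42/25 -72/25 -21/25 0; 0 0 0 1]
T6·…·T1 = [2 0 0 0; 72/25 -21/50 36/25 0; -63/25 -108/25 -63/50 0; 0 0 0 1]

T = [2 0 0 0; 72/25 -21/50 36/25 0; -63/25 -108/25 -63/50 0; 0 0 0 1]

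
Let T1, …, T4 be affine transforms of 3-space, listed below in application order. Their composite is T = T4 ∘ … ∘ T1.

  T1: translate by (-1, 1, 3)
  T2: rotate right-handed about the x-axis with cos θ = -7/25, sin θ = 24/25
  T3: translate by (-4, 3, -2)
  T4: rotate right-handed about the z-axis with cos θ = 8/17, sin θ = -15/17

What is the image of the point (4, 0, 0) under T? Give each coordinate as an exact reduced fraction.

T1 translate by (-1, 1, 3): (4, 0, 0) → (3, 1, 3)
T2 rotate right-handed about the x-axis with cos θ = -7/25, sin θ = 24/25: (3, 1, 3) → (3, -79/25, 3/25)
T3 translate by (-4, 3, -2): (3, -79/25, 3/25) → (-1, -4/25, -47/25)
T4 rotate right-handed about the z-axis with cos θ = 8/17, sin θ = -15/17: (-1, -4/25, -47/25) → (-52/85, 343/425, -47/25)

T(p) = (-52/85, 343/425, -47/25)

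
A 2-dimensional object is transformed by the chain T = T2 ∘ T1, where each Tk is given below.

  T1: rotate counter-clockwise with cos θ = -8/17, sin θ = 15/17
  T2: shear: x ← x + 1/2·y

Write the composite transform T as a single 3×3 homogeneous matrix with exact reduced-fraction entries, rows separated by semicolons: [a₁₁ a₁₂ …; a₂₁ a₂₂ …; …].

T1 = [-8/17 -15/17 0; 15/17 -8/17 0; 0 0 1]
T2·T1 = [-1/34 -19/17 0; 15/17 -8/17 0; 0 0 1]

T = [-1/34 -19/17 0; 15/17 -8/17 0; 0 0 1]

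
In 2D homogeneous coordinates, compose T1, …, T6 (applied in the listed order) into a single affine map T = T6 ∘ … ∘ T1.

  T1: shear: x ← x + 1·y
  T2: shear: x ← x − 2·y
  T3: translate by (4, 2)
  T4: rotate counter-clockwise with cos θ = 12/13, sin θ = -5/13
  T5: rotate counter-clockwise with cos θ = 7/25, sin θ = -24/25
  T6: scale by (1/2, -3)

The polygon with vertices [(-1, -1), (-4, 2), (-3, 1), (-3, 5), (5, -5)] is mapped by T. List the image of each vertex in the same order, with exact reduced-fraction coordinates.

image vertices: (179/650, 3984/325), (682/325, -1506/325), (969/650, 324/325), (37/10, -48/5), (-1473/650, 13242/325)

T1 shear: x ← x + 1·y: (-1, -1) → (-2, -1); (-4, 2) → (-2, 2); (-3, 1) → (-2, 1); (-3, 5) → (2, 5); (5, -5) → (0, -5)
T2 shear: x ← x − 2·y: (-2, -1) → (0, -1); (-2, 2) → (-6, 2); (-2, 1) → (-4, 1); (2, 5) → (-8, 5); (0, -5) → (10, -5)
T3 translate by (4, 2): (0, -1) → (4, 1); (-6, 2) → (-2, 4); (-4, 1) → (0, 3); (-8, 5) → (-4, 7); (10, -5) → (14, -3)
T4 rotate counter-clockwise with cos θ = 12/13, sin θ = -5/13: (4, 1) → (53/13, -8/13); (-2, 4) → (-4/13, 58/13); (0, 3) → (15/13, 36/13); (-4, 7) → (-1, 8); (14, -3) → (153/13, -106/13)
T5 rotate counter-clockwise with cos θ = 7/25, sin θ = -24/25: (53/13, -8/13) → (179/325, -1328/325); (-4/13, 58/13) → (1364/325, 502/325); (15/13, 36/13) → (969/325, -108/325); (-1, 8) → (37/5, 16/5); (153/13, -106/13) → (-1473/325, -4414/325)
T6 scale by (1/2, -3): (179/325, -1328/325) → (179/650, 3984/325); (1364/325, 502/325) → (682/325, -1506/325); (969/325, -108/325) → (969/650, 324/325); (37/5, 16/5) → (37/10, -48/5); (-1473/325, -4414/325) → (-1473/650, 13242/325)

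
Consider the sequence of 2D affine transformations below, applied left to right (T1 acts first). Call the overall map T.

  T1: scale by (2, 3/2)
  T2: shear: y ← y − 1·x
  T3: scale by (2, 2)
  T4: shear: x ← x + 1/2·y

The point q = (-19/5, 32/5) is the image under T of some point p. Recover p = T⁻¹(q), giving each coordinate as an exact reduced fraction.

p = (-7/4, -1/5)

T1 = [2 0 0; 0 3/2 0; 0 0 1]
T2·T1 = [2 0 0; -2 3/2 0; 0 0 1]
T3·…·T1 = [4 0 0; -4 3 0; 0 0 1]
T4·…·T1 = [2 3/2 0; -4 3 0; 0 0 1]
det M = 12; M⁻¹ = [1/4 -1/8 0; 1/3 1/6 0; 0 0 1]
M⁻¹ · (-19/5, 32/5)ᵀ = (-7/4, -1/5)ᵀ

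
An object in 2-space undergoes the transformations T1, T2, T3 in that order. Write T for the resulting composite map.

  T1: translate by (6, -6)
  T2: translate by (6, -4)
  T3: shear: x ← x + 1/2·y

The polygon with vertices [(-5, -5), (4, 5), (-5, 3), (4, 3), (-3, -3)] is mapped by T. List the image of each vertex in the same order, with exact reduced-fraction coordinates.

T1 translate by (6, -6): (-5, -5) → (1, -11); (4, 5) → (10, -1); (-5, 3) → (1, -3); (4, 3) → (10, -3); (-3, -3) → (3, -9)
T2 translate by (6, -4): (1, -11) → (7, -15); (10, -1) → (16, -5); (1, -3) → (7, -7); (10, -3) → (16, -7); (3, -9) → (9, -13)
T3 shear: x ← x + 1/2·y: (7, -15) → (-1/2, -15); (16, -5) → (27/2, -5); (7, -7) → (7/2, -7); (16, -7) → (25/2, -7); (9, -13) → (5/2, -13)

image vertices: (-1/2, -15), (27/2, -5), (7/2, -7), (25/2, -7), (5/2, -13)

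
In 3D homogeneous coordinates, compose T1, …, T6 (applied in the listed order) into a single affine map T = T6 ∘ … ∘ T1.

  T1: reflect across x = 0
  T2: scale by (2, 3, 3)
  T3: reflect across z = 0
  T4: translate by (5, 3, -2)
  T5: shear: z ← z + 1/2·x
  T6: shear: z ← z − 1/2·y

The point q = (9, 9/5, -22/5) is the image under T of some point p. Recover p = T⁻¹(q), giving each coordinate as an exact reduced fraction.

T1 = [-1 0 0 0; 0 1 0 0; 0 0 1 0; 0 0 0 1]
T2·T1 = [-2 0 0 0; 0 3 0 0; 0 0 3 0; 0 0 0 1]
T3·…·T1 = [-2 0 0 0; 0 3 0 0; 0 0 -3 0; 0 0 0 1]
T4·…·T1 = [-2 0 0 5; 0 3 0 3; 0 0 -3 -2; 0 0 0 1]
T5·…·T1 = [-2 0 0 5; 0 3 0 3; -1 0 -3 1/2; 0 0 0 1]
T6·…·T1 = [-2 0 0 5; 0 3 0 3; -1 -3/2 -3 -1; 0 0 0 1]
det M = 18; M⁻¹ = [-1/2 0 0 5/2; 0 1/3 0 -1; 1/6 -1/6 -1/3 -2/3; 0 0 0 1]
M⁻¹ · (9, 9/5, -22/5)ᵀ = (-2, -2/5, 2)ᵀ

p = (-2, -2/5, 2)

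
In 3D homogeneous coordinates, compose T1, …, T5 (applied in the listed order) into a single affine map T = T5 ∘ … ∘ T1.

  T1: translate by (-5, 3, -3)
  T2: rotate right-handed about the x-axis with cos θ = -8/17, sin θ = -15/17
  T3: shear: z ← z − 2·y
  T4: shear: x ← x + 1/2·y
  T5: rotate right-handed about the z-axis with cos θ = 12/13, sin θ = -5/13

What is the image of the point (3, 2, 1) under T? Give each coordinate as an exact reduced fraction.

T(p) = (-1178/221, -495/221, 81/17)

T1 translate by (-5, 3, -3): (3, 2, 1) → (-2, 5, -2)
T2 rotate right-handed about the x-axis with cos θ = -8/17, sin θ = -15/17: (-2, 5, -2) → (-2, -70/17, -59/17)
T3 shear: z ← z − 2·y: (-2, -70/17, -59/17) → (-2, -70/17, 81/17)
T4 shear: x ← x + 1/2·y: (-2, -70/17, 81/17) → (-69/17, -70/17, 81/17)
T5 rotate right-handed about the z-axis with cos θ = 12/13, sin θ = -5/13: (-69/17, -70/17, 81/17) → (-1178/221, -495/221, 81/17)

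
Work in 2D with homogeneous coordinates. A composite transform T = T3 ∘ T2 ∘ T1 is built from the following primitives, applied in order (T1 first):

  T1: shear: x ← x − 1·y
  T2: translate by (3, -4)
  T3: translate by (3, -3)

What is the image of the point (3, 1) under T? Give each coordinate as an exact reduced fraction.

T1 shear: x ← x − 1·y: (3, 1) → (2, 1)
T2 translate by (3, -4): (2, 1) → (5, -3)
T3 translate by (3, -3): (5, -3) → (8, -6)

T(p) = (8, -6)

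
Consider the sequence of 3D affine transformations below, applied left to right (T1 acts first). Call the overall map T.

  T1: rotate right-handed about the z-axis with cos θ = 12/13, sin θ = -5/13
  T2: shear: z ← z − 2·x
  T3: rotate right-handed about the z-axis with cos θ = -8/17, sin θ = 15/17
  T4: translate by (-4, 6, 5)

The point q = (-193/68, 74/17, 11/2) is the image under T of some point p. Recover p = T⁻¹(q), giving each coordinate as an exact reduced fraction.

p = (-7/4, -1, -7/2)

T1 = [12/13 5/13 0 0; -5/13 12/13 0 0; 0 0 1 0; 0 0 0 1]
T2·T1 = [12/13 5/13 0 0; -5/13 12/13 0 0; -24/13 -10/13 1 0; 0 0 0 1]
T3·…·T1 = [-21/221 -220/221 0 0; 220/221 -21/221 0 0; -24/13 -10/13 1 0; 0 0 0 1]
T4·…·T1 = [-21/221 -220/221 0 -4; 220/221 -21/221 0 6; -24/13 -10/13 1 5; 0 0 0 1]
det M = 1; M⁻¹ = [-21/221 220/221 0 -108/17; -220/221 -21/221 0 -58/17; -16/17 30/17 1 -329/17; 0 0 0 1]
M⁻¹ · (-193/68, 74/17, 11/2)ᵀ = (-7/4, -1, -7/2)ᵀ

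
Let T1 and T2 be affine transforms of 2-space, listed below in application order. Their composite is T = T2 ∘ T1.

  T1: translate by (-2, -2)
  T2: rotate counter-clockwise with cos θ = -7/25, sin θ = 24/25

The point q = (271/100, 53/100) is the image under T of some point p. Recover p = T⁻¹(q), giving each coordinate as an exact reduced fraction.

p = (7/4, -3/4)

T1 = [1 0 -2; 0 1 -2; 0 0 1]
T2·T1 = [-7/25 -24/25 62/25; 24/25 -7/25 -34/25; 0 0 1]
det M = 1; M⁻¹ = [-7/25 24/25 2; -24/25 -7/25 2; 0 0 1]
M⁻¹ · (271/100, 53/100)ᵀ = (7/4, -3/4)ᵀ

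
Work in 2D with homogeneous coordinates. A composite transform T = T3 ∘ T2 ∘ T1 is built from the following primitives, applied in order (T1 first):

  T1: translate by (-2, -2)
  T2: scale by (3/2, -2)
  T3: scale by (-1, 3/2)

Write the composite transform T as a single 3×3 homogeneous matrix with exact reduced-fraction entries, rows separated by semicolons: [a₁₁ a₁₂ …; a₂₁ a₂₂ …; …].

T = [-3/2 0 3; 0 -3 6; 0 0 1]

T1 = [1 0 -2; 0 1 -2; 0 0 1]
T2·T1 = [3/2 0 -3; 0 -2 4; 0 0 1]
T3·…·T1 = [-3/2 0 3; 0 -3 6; 0 0 1]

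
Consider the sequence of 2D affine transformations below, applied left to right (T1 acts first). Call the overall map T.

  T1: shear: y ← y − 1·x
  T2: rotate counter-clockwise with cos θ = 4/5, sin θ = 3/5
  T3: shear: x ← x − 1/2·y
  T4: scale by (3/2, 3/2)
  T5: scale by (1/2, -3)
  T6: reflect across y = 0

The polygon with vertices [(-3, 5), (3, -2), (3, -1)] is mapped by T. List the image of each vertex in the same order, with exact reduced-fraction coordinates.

T1 shear: y ← y − 1·x: (-3, 5) → (-3, 8); (3, -2) → (3, -5); (3, -1) → (3, -4)
T2 rotate counter-clockwise with cos θ = 4/5, sin θ = 3/5: (-3, 8) → (-36/5, 23/5); (3, -5) → (27/5, -11/5); (3, -4) → (24/5, -7/5)
T3 shear: x ← x − 1/2·y: (-36/5, 23/5) → (-19/2, 23/5); (27/5, -11/5) → (13/2, -11/5); (24/5, -7/5) → (11/2, -7/5)
T4 scale by (3/2, 3/2): (-19/2, 23/5) → (-57/4, 69/10); (13/2, -11/5) → (39/4, -33/10); (11/2, -7/5) → (33/4, -21/10)
T5 scale by (1/2, -3): (-57/4, 69/10) → (-57/8, -207/10); (39/4, -33/10) → (39/8, 99/10); (33/4, -21/10) → (33/8, 63/10)
T6 reflect across y = 0: (-57/8, -207/10) → (-57/8, 207/10); (39/8, 99/10) → (39/8, -99/10); (33/8, 63/10) → (33/8, -63/10)

image vertices: (-57/8, 207/10), (39/8, -99/10), (33/8, -63/10)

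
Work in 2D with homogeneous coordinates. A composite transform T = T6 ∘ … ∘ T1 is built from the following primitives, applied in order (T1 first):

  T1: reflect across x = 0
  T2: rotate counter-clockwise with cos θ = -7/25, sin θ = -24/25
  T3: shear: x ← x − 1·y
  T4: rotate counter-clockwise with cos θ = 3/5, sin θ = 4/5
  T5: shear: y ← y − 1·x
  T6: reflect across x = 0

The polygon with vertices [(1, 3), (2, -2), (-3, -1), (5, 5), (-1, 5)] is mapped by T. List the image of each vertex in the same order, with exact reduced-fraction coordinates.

image vertices: (-216/125, 97/125), (536/125, 338/125), (-64/25, -87/25), (26/25, 133/25), (-752/125, -241/125)

T1 reflect across x = 0: (1, 3) → (-1, 3); (2, -2) → (-2, -2); (-3, -1) → (3, -1); (5, 5) → (-5, 5); (-1, 5) → (1, 5)
T2 rotate counter-clockwise with cos θ = -7/25, sin θ = -24/25: (-1, 3) → (79/25, 3/25); (-2, -2) → (-34/25, 62/25); (3, -1) → (-9/5, -13/5); (-5, 5) → (31/5, 17/5); (1, 5) → (113/25, -59/25)
T3 shear: x ← x − 1·y: (79/25, 3/25) → (76/25, 3/25); (-34/25, 62/25) → (-96/25, 62/25); (-9/5, -13/5) → (4/5, -13/5); (31/5, 17/5) → (14/5, 17/5); (113/25, -59/25) → (172/25, -59/25)
T4 rotate counter-clockwise with cos θ = 3/5, sin θ = 4/5: (76/25, 3/25) → (216/125, 313/125); (-96/25, 62/25) → (-536/125, -198/125); (4/5, -13/5) → (64/25, -23/25); (14/5, 17/5) → (-26/25, 107/25); (172/25, -59/25) → (752/125, 511/125)
T5 shear: y ← y − 1·x: (216/125, 313/125) → (216/125, 97/125); (-536/125, -198/125) → (-536/125, 338/125); (64/25, -23/25) → (64/25, -87/25); (-26/25, 107/25) → (-26/25, 133/25); (752/125, 511/125) → (752/125, -241/125)
T6 reflect across x = 0: (216/125, 97/125) → (-216/125, 97/125); (-536/125, 338/125) → (536/125, 338/125); (64/25, -87/25) → (-64/25, -87/25); (-26/25, 133/25) → (26/25, 133/25); (752/125, -241/125) → (-752/125, -241/125)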